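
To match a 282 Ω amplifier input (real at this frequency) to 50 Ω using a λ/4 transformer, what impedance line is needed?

Z_qwt ≈ 119 Ω

Z_qwt = √(Z_0·R_L) = √(50 × 282) = √14100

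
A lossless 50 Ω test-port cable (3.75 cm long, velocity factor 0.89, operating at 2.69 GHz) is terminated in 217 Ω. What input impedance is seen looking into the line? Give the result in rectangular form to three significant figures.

Z_in ≈ 22.6 + j46.4 Ω

λ = v/f = 0.89·c / 2.69 GHz = 0.0993 m
βl = 2π·l/λ = 2π × 0.378 = 136°
tan(βl) = tan(136°) = -0.965
Z_in = Z_0·(Z_L + jZ_0·tanβl)/(Z_0 + jZ_L·tanβl)
     = 50·(217 − j48.3)/(50 − j209)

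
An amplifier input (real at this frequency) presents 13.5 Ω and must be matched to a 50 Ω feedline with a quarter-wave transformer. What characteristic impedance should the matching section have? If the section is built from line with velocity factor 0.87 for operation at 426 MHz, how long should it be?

Z_qwt = √(Z_0·R_L) = √(50 × 13.5) = √675
λ = 0.87·c/f = 0.613 m, so l = λ/4 = 0.153 m

Z_qwt ≈ 26 Ω; length ≈ 15.3 cm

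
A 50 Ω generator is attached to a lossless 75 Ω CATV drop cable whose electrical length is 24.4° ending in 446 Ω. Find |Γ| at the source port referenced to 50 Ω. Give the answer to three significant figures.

|Γ| ≈ 0.78

tan(βl) = 0.454
Z_in = Z_0·(Z_L + jZ_0·tanβl)/(Z_0 + jZ_L·tanβl) = 65 − j141 Ω
Γ_s = (Z_in − Z_s)/(Z_in + Z_s) = (15 − j141)/(115 − j141), |Γ_s| = 0.78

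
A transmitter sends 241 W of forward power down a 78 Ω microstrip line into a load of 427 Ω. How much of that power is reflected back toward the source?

Γ = (427 − 78)/(427 + 78) = 0.691
|Γ|² = 0.478
P_refl = |Γ|²·P_inc = 115 W, P_del = (1 − |Γ|²)·P_inc = 126 W

P_reflected ≈ 115 W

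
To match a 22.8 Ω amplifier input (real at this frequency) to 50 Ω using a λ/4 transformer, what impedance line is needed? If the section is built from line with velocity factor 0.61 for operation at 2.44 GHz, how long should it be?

Z_qwt ≈ 33.8 Ω; length ≈ 1.88 cm

Z_qwt = √(Z_0·R_L) = √(50 × 22.8) = √1140
λ = 0.61·c/f = 0.075 m, so l = λ/4 = 0.0187 m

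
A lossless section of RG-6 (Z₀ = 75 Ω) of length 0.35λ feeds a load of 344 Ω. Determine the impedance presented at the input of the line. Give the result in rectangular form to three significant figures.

βl = 2π × 0.35 = 126°
tan(βl) = tan(126°) = -1.38
Z_in = Z_0·(Z_L + jZ_0·tanβl)/(Z_0 + jZ_L·tanβl)
     = 75·(344 − j103)/(75 − j473)

Z_in ≈ 24.4 + j50.6 Ω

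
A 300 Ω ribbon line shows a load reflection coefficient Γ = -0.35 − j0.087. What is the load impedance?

Z_L = Z_0·(1 + Γ)/(1 − Γ) = 300·(0.65 − j0.087)/(1.35 + j0.087)

Z_L ≈ 143 − j28.5 Ω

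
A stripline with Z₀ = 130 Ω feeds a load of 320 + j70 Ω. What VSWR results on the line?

VSWR ≈ 2.6

Γ = (Z_L − Z_0)/(Z_L + Z_0) = (190 + j70)/(450 + j70)
|Γ| = 202/455 = 0.445
VSWR = (1 + |Γ|)/(1 − |Γ|) = 1.44/0.555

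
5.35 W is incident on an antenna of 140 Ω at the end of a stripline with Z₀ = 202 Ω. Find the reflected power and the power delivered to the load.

Γ = (140 − 202)/(140 + 202) = -0.181
|Γ|² = 0.0329
P_refl = |Γ|²·P_inc = 0.176 W, P_del = (1 − |Γ|²)·P_inc = 5.17 W

P_reflected ≈ 0.176 W; P_delivered ≈ 5.17 W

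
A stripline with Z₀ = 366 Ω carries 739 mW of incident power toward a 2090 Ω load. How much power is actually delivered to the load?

P_delivered ≈ 375 mW

Γ = (2090 − 366)/(2090 + 366) = 0.702
|Γ|² = 0.493
P_refl = |Γ|²·P_inc = 364 mW, P_del = (1 − |Γ|²)·P_inc = 375 mW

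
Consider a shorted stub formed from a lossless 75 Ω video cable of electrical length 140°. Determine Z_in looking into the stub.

tan(βl) = -0.839
For a shorted stub, Z_in = jZ_0·tan(βl)

Z_in ≈ −j62.9 Ω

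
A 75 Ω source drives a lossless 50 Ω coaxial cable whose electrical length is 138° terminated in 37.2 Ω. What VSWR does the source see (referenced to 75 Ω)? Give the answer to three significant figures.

VSWR ≈ 1.7

tan(βl) = -0.9
Z_in = Z_0·(Z_L + jZ_0·tanβl)/(Z_0 + jZ_L·tanβl) = 46.5 − j13.9 Ω
Γ_s = (Z_in − Z_s)/(Z_in + Z_s) = (-28.5 − j13.9)/(121 − j13.9), |Γ_s| = 0.259
VSWR = (1 + |Γ_s|)/(1 − |Γ_s|)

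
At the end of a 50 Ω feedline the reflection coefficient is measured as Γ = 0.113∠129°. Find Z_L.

Z_L = Z_0·(1 + Γ)/(1 − Γ) = 50·(0.929 + j0.0878)/(1.07 − j0.0878)

Z_L ≈ 42.7 + j7.6 Ω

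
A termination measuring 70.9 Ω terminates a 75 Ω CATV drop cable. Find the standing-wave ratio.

For a purely resistive load, VSWR = R_L/Z_0 or Z_0/R_L (whichever > 1) = 75/70.9

VSWR ≈ 1.06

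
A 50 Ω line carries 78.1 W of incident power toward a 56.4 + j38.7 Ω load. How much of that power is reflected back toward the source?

P_reflected ≈ 9.37 W

|Γ| = |(6.4 + j38.7)/(106.4 + j38.7)| = 0.346
|Γ|² = 0.12
P_refl = |Γ|²·P_inc = 9.37 W, P_del = (1 − |Γ|²)·P_inc = 68.7 W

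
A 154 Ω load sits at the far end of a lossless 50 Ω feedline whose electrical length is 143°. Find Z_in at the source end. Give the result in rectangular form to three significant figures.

tan(βl) = tan(143°) = -0.754
Z_in = Z_0·(Z_L + jZ_0·tanβl)/(Z_0 + jZ_L·tanβl)
     = 50·(154 − j37.7)/(50 − j116)

Z_in ≈ 37.8 + j50.1 Ω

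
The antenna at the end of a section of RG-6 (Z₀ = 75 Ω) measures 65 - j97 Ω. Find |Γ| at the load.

Γ = (Z_L − Z_0)/(Z_L + Z_0) = (-10 − j97)/(140 − j97)
|Γ| = 97.5/170

|Γ| ≈ 0.573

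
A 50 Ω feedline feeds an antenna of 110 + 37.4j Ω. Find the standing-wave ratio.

VSWR ≈ 2.51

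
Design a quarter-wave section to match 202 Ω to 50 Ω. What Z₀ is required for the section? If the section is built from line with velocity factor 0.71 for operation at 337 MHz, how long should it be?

Z_qwt ≈ 100 Ω; length ≈ 15.8 cm

Z_qwt = √(Z_0·R_L) = √(50 × 202) = √10100
λ = 0.71·c/f = 0.632 m, so l = λ/4 = 0.158 m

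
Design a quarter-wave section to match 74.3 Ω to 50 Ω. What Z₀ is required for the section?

Z_qwt = √(Z_0·R_L) = √(50 × 74.3) = √3715

Z_qwt ≈ 61 Ω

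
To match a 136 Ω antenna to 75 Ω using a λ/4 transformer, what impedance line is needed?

Z_qwt ≈ 101 Ω

Z_qwt = √(Z_0·R_L) = √(75 × 136) = √10200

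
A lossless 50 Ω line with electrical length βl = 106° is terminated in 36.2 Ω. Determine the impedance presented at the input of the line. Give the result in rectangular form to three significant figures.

tan(βl) = tan(106°) = -3.49
Z_in = Z_0·(Z_L + jZ_0·tanβl)/(Z_0 + jZ_L·tanβl)
     = 50·(36.2 − j174)/(50 − j126)

Z_in ≈ 64.6 − j11.3 Ω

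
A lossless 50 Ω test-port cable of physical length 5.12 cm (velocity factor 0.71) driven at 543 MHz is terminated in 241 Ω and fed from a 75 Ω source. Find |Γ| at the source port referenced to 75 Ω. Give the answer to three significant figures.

λ = v/f = 0.71·c / 543 MHz = 0.392 m
βl = 2π·l/λ = 2π × 0.131 = 47°
tan(βl) = 1.07
Z_in = Z_0·(Z_L + jZ_0·tanβl)/(Z_0 + jZ_L·tanβl) = 18.7 − j43 Ω
Γ_s = (Z_in − Z_s)/(Z_in + Z_s) = (-56.3 − j43)/(93.7 − j43), |Γ_s| = 0.687

|Γ| ≈ 0.687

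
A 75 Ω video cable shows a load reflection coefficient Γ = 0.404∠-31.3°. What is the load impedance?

Z_L = Z_0·(1 + Γ)/(1 − Γ) = 75·(1.35 − j0.21)/(0.655 + j0.21)

Z_L ≈ 133 − j66.6 Ω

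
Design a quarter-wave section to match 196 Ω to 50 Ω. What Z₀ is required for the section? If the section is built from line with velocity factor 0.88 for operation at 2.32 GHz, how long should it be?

Z_qwt ≈ 99 Ω; length ≈ 2.84 cm

Z_qwt = √(Z_0·R_L) = √(50 × 196) = √9800
λ = 0.88·c/f = 0.114 m, so l = λ/4 = 0.0284 m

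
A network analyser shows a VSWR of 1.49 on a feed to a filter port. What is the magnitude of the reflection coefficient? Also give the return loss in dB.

|Γ| ≈ 0.197; return loss ≈ 14.1 dB

|Γ| = (S − 1)/(S + 1) = (1.49 − 1)/(1.49 + 1) = 0.49/2.49
RL = −20·log₁₀|Γ| = −20·log₁₀(0.197)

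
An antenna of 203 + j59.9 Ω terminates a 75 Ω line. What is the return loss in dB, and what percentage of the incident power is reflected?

Γ = (128 + j59.9)/(278 + j59.9), |Γ| = 0.497
RL = −20·log₁₀(0.497) = 6.07 dB
P_refl/P_inc = |Γ|² = 0.247

RL ≈ 6.07 dB; 24.7% of incident power reflected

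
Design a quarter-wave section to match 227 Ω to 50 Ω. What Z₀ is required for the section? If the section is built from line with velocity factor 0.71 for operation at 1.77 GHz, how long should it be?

Z_qwt ≈ 107 Ω; length ≈ 3.01 cm

Z_qwt = √(Z_0·R_L) = √(50 × 227) = √11350
λ = 0.71·c/f = 0.12 m, so l = λ/4 = 0.0301 m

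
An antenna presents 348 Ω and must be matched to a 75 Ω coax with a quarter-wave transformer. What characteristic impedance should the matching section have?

Z_qwt ≈ 162 Ω

Z_qwt = √(Z_0·R_L) = √(75 × 348) = √26100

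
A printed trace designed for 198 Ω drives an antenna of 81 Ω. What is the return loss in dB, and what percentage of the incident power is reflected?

Γ = (81 − 198)/(81 + 198) = -0.419
RL = −20·log₁₀(0.419) = 7.55 dB
P_refl/P_inc = |Γ|² = 0.176

RL ≈ 7.55 dB; 17.6% of incident power reflected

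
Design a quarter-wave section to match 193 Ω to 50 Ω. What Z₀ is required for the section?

Z_qwt ≈ 98.2 Ω

Z_qwt = √(Z_0·R_L) = √(50 × 193) = √9650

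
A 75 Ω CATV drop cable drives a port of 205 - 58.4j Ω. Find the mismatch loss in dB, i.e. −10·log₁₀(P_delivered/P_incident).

Γ = (130 − j58.4)/(280 − j58.4), |Γ| = 0.498
|Γ|² = 0.248, so P_del/P_inc = 1 − |Γ|² = 0.752
ML = −10·log₁₀(1 − |Γ|²)

mismatch loss ≈ 1.24 dB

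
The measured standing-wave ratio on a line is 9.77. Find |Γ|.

|Γ| = (S − 1)/(S + 1) = (9.77 − 1)/(9.77 + 1) = 8.77/10.8

|Γ| ≈ 0.814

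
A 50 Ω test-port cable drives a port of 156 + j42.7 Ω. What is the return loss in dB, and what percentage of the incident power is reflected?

RL ≈ 5.3 dB; 29.5% of incident power reflected

Γ = (106 + j42.7)/(206 + j42.7), |Γ| = 0.543
RL = −20·log₁₀(0.543) = 5.3 dB
P_refl/P_inc = |Γ|² = 0.295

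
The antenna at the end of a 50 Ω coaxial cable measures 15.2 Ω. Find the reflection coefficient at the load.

Γ = (Z_L − Z_0)/(Z_L + Z_0) = (15.2 − 50)/(15.2 + 50) = -34.8/65.2

Γ = -0.534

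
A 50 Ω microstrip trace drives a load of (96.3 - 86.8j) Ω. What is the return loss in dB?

RL ≈ 4.76 dB

Γ = (46.3 − j86.8)/(146.3 − j86.8), |Γ| = 0.578
RL = −20·log₁₀|Γ| = −20·log₁₀(0.578)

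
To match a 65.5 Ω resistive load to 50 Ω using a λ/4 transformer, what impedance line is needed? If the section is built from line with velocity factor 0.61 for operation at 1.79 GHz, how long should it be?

Z_qwt ≈ 57.2 Ω; length ≈ 2.56 cm

Z_qwt = √(Z_0·R_L) = √(50 × 65.5) = √3275
λ = 0.61·c/f = 0.102 m, so l = λ/4 = 0.0256 m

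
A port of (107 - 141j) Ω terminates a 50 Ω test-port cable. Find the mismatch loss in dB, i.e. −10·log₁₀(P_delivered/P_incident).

mismatch loss ≈ 3.18 dB

Γ = (57 − j141)/(157 − j141), |Γ| = 0.721
|Γ|² = 0.519, so P_del/P_inc = 1 − |Γ|² = 0.481
ML = −10·log₁₀(1 − |Γ|²)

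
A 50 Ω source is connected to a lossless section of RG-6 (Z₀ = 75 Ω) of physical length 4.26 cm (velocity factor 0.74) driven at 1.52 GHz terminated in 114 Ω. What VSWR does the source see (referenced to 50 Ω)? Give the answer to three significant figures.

VSWR ≈ 1.25

λ = v/f = 0.74·c / 1.52 GHz = 0.146 m
βl = 2π·l/λ = 2π × 0.292 = 105°
tan(βl) = -3.73
Z_in = Z_0·(Z_L + jZ_0·tanβl)/(Z_0 + jZ_L·tanβl) = 51.3 + j11.1 Ω
Γ_s = (Z_in − Z_s)/(Z_in + Z_s) = (1.29 + j11.1)/(101 + j11.1), |Γ_s| = 0.109
VSWR = (1 + |Γ_s|)/(1 − |Γ_s|)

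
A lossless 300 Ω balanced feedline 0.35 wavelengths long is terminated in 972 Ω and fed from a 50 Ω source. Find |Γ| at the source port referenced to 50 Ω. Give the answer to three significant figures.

|Γ| ≈ 0.782

βl = 2π × 0.35 = 126°
tan(βl) = -1.38
Z_in = Z_0·(Z_L + jZ_0·tanβl)/(Z_0 + jZ_L·tanβl) = 135 + j188 Ω
Γ_s = (Z_in − Z_s)/(Z_in + Z_s) = (84.7 + j188)/(185 + j188), |Γ_s| = 0.782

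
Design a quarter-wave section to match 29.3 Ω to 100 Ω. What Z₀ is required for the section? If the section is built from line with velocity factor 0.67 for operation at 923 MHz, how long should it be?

Z_qwt ≈ 54.1 Ω; length ≈ 5.44 cm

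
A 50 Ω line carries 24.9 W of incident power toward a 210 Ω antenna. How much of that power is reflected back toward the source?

Γ = (210 − 50)/(210 + 50) = 0.615
|Γ|² = 0.379
P_refl = |Γ|²·P_inc = 9.43 W, P_del = (1 − |Γ|²)·P_inc = 15.5 W

P_reflected ≈ 9.43 W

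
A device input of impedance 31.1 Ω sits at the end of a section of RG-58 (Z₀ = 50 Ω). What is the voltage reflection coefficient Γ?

Γ = (Z_L − Z_0)/(Z_L + Z_0) = (31.1 − 50)/(31.1 + 50) = -18.9/81.1

Γ = -0.233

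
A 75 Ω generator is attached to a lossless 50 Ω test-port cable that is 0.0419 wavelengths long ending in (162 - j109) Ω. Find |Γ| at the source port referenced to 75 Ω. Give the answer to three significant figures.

βl = 2π × 0.0419 = 15.1°
tan(βl) = 0.27
Z_in = Z_0·(Z_L + jZ_0·tanβl)/(Z_0 + jZ_L·tanβl) = 52.9 − j89.3 Ω
Γ_s = (Z_in − Z_s)/(Z_in + Z_s) = (-22.1 − j89.3)/(128 − j89.3), |Γ_s| = 0.59

|Γ| ≈ 0.59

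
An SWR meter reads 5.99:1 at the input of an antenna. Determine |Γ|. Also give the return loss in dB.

|Γ| = (S − 1)/(S + 1) = (5.99 − 1)/(5.99 + 1) = 4.99/6.99
RL = −20·log₁₀|Γ| = −20·log₁₀(0.714)

|Γ| ≈ 0.714; return loss ≈ 2.93 dB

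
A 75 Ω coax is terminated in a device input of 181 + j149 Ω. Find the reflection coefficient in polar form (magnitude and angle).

Γ ≈ 0.617 ∠ 24.4°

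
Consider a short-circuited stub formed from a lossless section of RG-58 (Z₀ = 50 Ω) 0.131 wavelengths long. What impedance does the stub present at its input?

βl = 2π × 0.131 = 47.2°
tan(βl) = 1.08
For a short-circuited stub, Z_in = jZ_0·tan(βl)

Z_in ≈ +j53.9 Ω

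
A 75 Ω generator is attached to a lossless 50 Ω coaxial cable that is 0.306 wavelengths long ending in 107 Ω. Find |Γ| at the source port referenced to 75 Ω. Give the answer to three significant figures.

|Γ| ≈ 0.503

βl = 2π × 0.306 = 110°
tan(βl) = -2.72
Z_in = Z_0·(Z_L + jZ_0·tanβl)/(Z_0 + jZ_L·tanβl) = 25.8 + j13.9 Ω
Γ_s = (Z_in − Z_s)/(Z_in + Z_s) = (-49.2 + j13.9)/(101 + j13.9), |Γ_s| = 0.503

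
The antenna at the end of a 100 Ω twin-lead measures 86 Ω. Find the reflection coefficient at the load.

Γ = -0.0753

Γ = (Z_L − Z_0)/(Z_L + Z_0) = (86 − 100)/(86 + 100) = -14/186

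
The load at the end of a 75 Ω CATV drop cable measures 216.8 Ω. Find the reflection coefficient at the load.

Γ = 0.486

Γ = (Z_L − Z_0)/(Z_L + Z_0) = (216.8 − 75)/(216.8 + 75) = 141.8/291.8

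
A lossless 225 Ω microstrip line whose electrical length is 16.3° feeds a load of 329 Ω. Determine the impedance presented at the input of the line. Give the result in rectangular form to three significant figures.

Z_in ≈ 302 − j63.3 Ω

tan(βl) = tan(16.3°) = 0.292
Z_in = Z_0·(Z_L + jZ_0·tanβl)/(Z_0 + jZ_L·tanβl)
     = 225·(329 + j65.8)/(225 + j96.2)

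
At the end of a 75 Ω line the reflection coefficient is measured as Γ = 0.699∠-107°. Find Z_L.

Z_L ≈ 20.2 − j52.8 Ω

Z_L = Z_0·(1 + Γ)/(1 − Γ) = 75·(0.796 − j0.668)/(1.2 + j0.668)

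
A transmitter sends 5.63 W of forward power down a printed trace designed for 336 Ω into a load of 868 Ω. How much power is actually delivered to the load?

Γ = (868 − 336)/(868 + 336) = 0.442
|Γ|² = 0.195
P_refl = |Γ|²·P_inc = 1.1 W, P_del = (1 − |Γ|²)·P_inc = 4.53 W

P_delivered ≈ 4.53 W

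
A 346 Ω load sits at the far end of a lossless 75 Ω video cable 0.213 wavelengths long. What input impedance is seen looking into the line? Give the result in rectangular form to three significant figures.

βl = 2π × 0.213 = 76.7°
tan(βl) = tan(76.7°) = 4.22
Z_in = Z_0·(Z_L + jZ_0·tanβl)/(Z_0 + jZ_L·tanβl)
     = 75·(346 + j317)/(75 + j1460)

Z_in ≈ 17.1 − j16.9 Ω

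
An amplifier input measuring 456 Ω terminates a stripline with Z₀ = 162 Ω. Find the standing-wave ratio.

VSWR ≈ 2.81

Γ = (456 − 162)/(456 + 162) = 0.476
VSWR = (1 + 0.476)/(1 − 0.476)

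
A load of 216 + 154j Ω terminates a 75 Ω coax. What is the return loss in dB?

Γ = (141 + j154)/(291 + j154), |Γ| = 0.634
RL = −20·log₁₀|Γ| = −20·log₁₀(0.634)

RL ≈ 3.96 dB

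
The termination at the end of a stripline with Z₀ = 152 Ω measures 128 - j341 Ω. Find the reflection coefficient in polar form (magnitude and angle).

Γ ≈ 0.775 ∠ -43.4°

Γ = (Z_L − Z_0)/(Z_L + Z_0) = (-24 − j341)/(280 − j341)
|Γ| = 342/441 = 0.775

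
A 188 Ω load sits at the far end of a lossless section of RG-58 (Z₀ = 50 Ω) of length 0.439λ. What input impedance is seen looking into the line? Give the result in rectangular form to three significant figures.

βl = 2π × 0.439 = 158°
tan(βl) = tan(158°) = -0.403
Z_in = Z_0·(Z_L + jZ_0·tanβl)/(Z_0 + jZ_L·tanβl)
     = 50·(188 − j20.2)/(50 − j75.8)

Z_in ≈ 66.3 + j80.3 Ω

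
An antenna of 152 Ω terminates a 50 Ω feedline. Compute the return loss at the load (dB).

Γ = (152 − 50)/(152 + 50) = 0.505
RL = −20·log₁₀|Γ| = −20·log₁₀(0.505)

RL ≈ 5.94 dB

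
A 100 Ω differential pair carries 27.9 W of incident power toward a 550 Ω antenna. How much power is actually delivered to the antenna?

P_delivered ≈ 14.5 W

Γ = (550 − 100)/(550 + 100) = 0.692
|Γ|² = 0.479
P_refl = |Γ|²·P_inc = 13.4 W, P_del = (1 − |Γ|²)·P_inc = 14.5 W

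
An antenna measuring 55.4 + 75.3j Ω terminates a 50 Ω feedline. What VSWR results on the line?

VSWR ≈ 3.79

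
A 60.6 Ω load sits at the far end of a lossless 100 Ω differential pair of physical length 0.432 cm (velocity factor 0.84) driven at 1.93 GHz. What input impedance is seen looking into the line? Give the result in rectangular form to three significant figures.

λ = v/f = 0.84·c / 1.93 GHz = 0.131 m
βl = 2π·l/λ = 2π × 0.0331 = 11.9°
tan(βl) = tan(11.9°) = 0.211
Z_in = Z_0·(Z_L + jZ_0·tanβl)/(Z_0 + jZ_L·tanβl)
     = 100·(60.6 + j21.1)/(100 + j12.8)

Z_in ≈ 62.3 + j13.1 Ω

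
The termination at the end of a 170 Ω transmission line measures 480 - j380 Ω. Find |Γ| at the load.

|Γ| ≈ 0.651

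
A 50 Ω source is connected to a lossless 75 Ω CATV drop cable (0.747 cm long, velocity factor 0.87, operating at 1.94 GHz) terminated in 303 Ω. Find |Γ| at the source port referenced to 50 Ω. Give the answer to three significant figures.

|Γ| ≈ 0.701

λ = v/f = 0.87·c / 1.94 GHz = 0.135 m
βl = 2π·l/λ = 2π × 0.0555 = 20°
tan(βl) = 0.364
Z_in = Z_0·(Z_L + jZ_0·tanβl)/(Z_0 + jZ_L·tanβl) = 109 − j132 Ω
Γ_s = (Z_in − Z_s)/(Z_in + Z_s) = (58.6 − j132)/(159 − j132), |Γ_s| = 0.701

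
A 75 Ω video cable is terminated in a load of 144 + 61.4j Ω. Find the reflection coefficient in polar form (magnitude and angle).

Γ ≈ 0.406 ∠ 26°

Γ = (Z_L − Z_0)/(Z_L + Z_0) = (69 + j61.4)/(219 + j61.4)
|Γ| = 92.4/227 = 0.406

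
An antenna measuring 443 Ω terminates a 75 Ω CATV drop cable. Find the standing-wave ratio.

VSWR ≈ 5.91

For a purely resistive load, VSWR = R_L/Z_0 or Z_0/R_L (whichever > 1) = 443/75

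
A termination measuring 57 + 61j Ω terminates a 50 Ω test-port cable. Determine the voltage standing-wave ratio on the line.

VSWR ≈ 2.99

Γ = (Z_L − Z_0)/(Z_L + Z_0) = (7 + j61)/(107 + j61)
|Γ| = 61.4/123 = 0.499
VSWR = (1 + |Γ|)/(1 − |Γ|) = 1.5/0.501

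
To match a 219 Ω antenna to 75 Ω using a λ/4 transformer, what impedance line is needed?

Z_qwt = √(Z_0·R_L) = √(75 × 219) = √16420

Z_qwt ≈ 128 Ω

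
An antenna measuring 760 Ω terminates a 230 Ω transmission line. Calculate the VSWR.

Γ = (760 − 230)/(760 + 230) = 0.535
VSWR = (1 + 0.535)/(1 − 0.535)

VSWR ≈ 3.3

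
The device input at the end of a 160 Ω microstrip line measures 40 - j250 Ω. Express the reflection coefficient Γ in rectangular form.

Γ = (Z_L − Z_0)/(Z_L + Z_0) = (-120 − j250)/(200 − j250)

Γ ≈ 0.376 − j0.78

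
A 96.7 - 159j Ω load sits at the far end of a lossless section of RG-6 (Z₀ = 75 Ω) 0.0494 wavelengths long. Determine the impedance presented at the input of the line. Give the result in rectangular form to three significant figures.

βl = 2π × 0.0494 = 17.8°
tan(βl) = tan(17.8°) = 0.321
Z_in = Z_0·(Z_L + jZ_0·tanβl)/(Z_0 + jZ_L·tanβl)
     = 75·(96.7 − j135)/(126 + j31)

Z_in ≈ 35.6 − j89.1 Ω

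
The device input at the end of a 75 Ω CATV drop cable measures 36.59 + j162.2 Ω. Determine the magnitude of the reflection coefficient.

|Γ| ≈ 0.847

Γ = (Z_L − Z_0)/(Z_L + Z_0) = (-38.41 + j162.2)/(111.6 + j162.2)
|Γ| = 167/197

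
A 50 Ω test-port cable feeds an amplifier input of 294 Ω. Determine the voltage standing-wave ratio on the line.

VSWR ≈ 5.88

For a purely resistive load, VSWR = R_L/Z_0 or Z_0/R_L (whichever > 1) = 294/50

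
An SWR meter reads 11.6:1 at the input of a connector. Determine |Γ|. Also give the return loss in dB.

|Γ| ≈ 0.841; return loss ≈ 1.5 dB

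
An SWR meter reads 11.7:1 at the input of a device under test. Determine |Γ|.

|Γ| = (S − 1)/(S + 1) = (11.7 − 1)/(11.7 + 1) = 10.7/12.7

|Γ| ≈ 0.843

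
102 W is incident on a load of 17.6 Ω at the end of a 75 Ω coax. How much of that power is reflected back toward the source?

P_reflected ≈ 39.2 W

Γ = (17.6 − 75)/(17.6 + 75) = -0.62
|Γ|² = 0.384
P_refl = |Γ|²·P_inc = 39.2 W, P_del = (1 − |Γ|²)·P_inc = 62.8 W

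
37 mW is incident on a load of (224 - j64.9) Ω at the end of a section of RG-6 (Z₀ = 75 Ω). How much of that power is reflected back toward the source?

P_reflected ≈ 10.4 mW

|Γ| = |(149 − j64.9)/(299 − j64.9)| = 0.531
|Γ|² = 0.282
P_refl = |Γ|²·P_inc = 10.4 mW, P_del = (1 − |Γ|²)·P_inc = 26.6 mW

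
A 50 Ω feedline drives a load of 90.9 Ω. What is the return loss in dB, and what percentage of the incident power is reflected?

RL ≈ 10.7 dB; 8.43% of incident power reflected

Γ = (90.9 − 50)/(90.9 + 50) = 0.29
RL = −20·log₁₀(0.29) = 10.7 dB
P_refl/P_inc = |Γ|² = 0.0843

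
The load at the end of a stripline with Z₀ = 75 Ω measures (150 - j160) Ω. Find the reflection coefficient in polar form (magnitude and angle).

Γ ≈ 0.64 ∠ -29.5°

Γ = (Z_L − Z_0)/(Z_L + Z_0) = (75 − j160)/(225 − j160)
|Γ| = 177/276 = 0.64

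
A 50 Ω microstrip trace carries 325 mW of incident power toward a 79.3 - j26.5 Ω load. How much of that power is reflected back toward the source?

|Γ| = |(29.3 − j26.5)/(129.3 − j26.5)| = 0.299
|Γ|² = 0.0896
P_refl = |Γ|²·P_inc = 29.1 mW, P_del = (1 − |Γ|²)·P_inc = 296 mW

P_reflected ≈ 29.1 mW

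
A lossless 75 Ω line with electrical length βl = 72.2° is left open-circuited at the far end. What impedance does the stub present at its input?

Z_in ≈ −j24.1 Ω

tan(βl) = 3.11
For an open-circuited stub, Z_in = −jZ_0·cot(βl) = −jZ_0/tan(βl)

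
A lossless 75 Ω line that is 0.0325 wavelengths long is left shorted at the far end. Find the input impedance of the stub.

Z_in ≈ +j15.5 Ω

βl = 2π × 0.0325 = 11.7°
tan(βl) = 0.207
For a shorted stub, Z_in = jZ_0·tan(βl)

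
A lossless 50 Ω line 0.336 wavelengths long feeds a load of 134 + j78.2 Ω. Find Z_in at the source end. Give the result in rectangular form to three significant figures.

Z_in ≈ 15.4 + j17.6 Ω

βl = 2π × 0.336 = 121°
tan(βl) = tan(121°) = -1.67
Z_in = Z_0·(Z_L + jZ_0·tanβl)/(Z_0 + jZ_L·tanβl)
     = 50·(134 − j5.15)/(180 − j223)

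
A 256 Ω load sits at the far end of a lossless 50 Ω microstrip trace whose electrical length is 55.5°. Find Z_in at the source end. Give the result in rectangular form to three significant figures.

Z_in ≈ 14.1 − j32.5 Ω

tan(βl) = tan(55.5°) = 1.46
Z_in = Z_0·(Z_L + jZ_0·tanβl)/(Z_0 + jZ_L·tanβl)
     = 50·(256 + j72.8)/(50 + j372)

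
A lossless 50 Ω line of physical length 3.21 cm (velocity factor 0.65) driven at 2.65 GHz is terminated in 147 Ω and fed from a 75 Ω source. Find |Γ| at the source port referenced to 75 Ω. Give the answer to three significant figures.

|Γ| ≈ 0.408

λ = v/f = 0.65·c / 2.65 GHz = 0.0736 m
βl = 2π·l/λ = 2π × 0.436 = 157°
tan(βl) = -0.424
Z_in = Z_0·(Z_L + jZ_0·tanβl)/(Z_0 + jZ_L·tanβl) = 68 + j63.5 Ω
Γ_s = (Z_in − Z_s)/(Z_in + Z_s) = (-7.03 + j63.5)/(143 + j63.5), |Γ_s| = 0.408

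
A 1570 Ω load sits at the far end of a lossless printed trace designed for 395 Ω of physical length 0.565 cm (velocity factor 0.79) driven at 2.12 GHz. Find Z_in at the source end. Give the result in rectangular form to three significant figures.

λ = v/f = 0.79·c / 2.12 GHz = 0.112 m
βl = 2π·l/λ = 2π × 0.0505 = 18.2°
tan(βl) = tan(18.2°) = 0.329
Z_in = Z_0·(Z_L + jZ_0·tanβl)/(Z_0 + jZ_L·tanβl)
     = 395·(1570 + j130)/(395 + j516)

Z_in ≈ 643 − j710 Ω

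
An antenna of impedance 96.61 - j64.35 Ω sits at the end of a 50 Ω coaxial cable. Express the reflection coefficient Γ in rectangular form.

Γ ≈ 0.428 − j0.251

Γ = (Z_L − Z_0)/(Z_L + Z_0) = (46.61 − j64.35)/(146.6 − j64.35)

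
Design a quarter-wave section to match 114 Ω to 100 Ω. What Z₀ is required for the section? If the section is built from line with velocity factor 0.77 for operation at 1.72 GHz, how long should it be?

Z_qwt ≈ 107 Ω; length ≈ 3.36 cm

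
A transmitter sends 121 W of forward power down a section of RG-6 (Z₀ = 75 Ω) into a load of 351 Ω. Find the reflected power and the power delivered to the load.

P_reflected ≈ 50.8 W; P_delivered ≈ 70.2 W

Γ = (351 − 75)/(351 + 75) = 0.648
|Γ|² = 0.42
P_refl = |Γ|²·P_inc = 50.8 W, P_del = (1 − |Γ|²)·P_inc = 70.2 W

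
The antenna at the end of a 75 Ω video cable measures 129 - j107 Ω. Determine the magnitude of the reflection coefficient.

Γ = (Z_L − Z_0)/(Z_L + Z_0) = (54 − j107)/(204 − j107)
|Γ| = 120/230

|Γ| ≈ 0.52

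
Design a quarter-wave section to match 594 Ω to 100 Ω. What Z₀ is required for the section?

Z_qwt ≈ 244 Ω

Z_qwt = √(Z_0·R_L) = √(100 × 594) = √59400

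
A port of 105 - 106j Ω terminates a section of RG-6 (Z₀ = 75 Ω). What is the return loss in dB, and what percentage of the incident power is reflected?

RL ≈ 5.56 dB; 27.8% of incident power reflected

Γ = (30 − j106)/(180 − j106), |Γ| = 0.527
RL = −20·log₁₀(0.527) = 5.56 dB
P_refl/P_inc = |Γ|² = 0.278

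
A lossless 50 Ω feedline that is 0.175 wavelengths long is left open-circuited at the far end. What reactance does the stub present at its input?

βl = 2π × 0.175 = 63°
tan(βl) = 1.96
For an open-circuited stub, Z_in = −jZ_0·cot(βl) = −jZ_0/tan(βl)

X_in ≈ -25.5 Ω (capacitive)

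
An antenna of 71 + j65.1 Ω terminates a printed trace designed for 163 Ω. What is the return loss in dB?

Γ = (-92 + j65.1)/(234 + j65.1), |Γ| = 0.464
RL = −20·log₁₀|Γ| = −20·log₁₀(0.464)

RL ≈ 6.67 dB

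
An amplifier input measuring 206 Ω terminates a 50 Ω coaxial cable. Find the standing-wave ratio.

VSWR ≈ 4.12

For a purely resistive load, VSWR = R_L/Z_0 or Z_0/R_L (whichever > 1) = 206/50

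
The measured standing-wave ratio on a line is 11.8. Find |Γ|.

|Γ| ≈ 0.844

|Γ| = (S − 1)/(S + 1) = (11.8 − 1)/(11.8 + 1) = 10.8/12.8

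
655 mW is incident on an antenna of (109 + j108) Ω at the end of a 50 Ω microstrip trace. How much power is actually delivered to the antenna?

P_delivered ≈ 386 mW

|Γ| = |(59 + j108)/(159 + j108)| = 0.64
|Γ|² = 0.41
P_refl = |Γ|²·P_inc = 269 mW, P_del = (1 − |Γ|²)·P_inc = 386 mW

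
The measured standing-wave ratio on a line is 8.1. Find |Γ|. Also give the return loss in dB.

|Γ| ≈ 0.78; return loss ≈ 2.16 dB

|Γ| = (S − 1)/(S + 1) = (8.1 − 1)/(8.1 + 1) = 7.1/9.1
RL = −20·log₁₀|Γ| = −20·log₁₀(0.78)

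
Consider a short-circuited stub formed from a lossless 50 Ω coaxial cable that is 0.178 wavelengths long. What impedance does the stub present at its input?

Z_in ≈ +j103 Ω

βl = 2π × 0.178 = 64.1°
tan(βl) = 2.06
For a short-circuited stub, Z_in = jZ_0·tan(βl)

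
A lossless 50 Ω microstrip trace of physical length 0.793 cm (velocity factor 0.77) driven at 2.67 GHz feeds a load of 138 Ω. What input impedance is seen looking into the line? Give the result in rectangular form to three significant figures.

Z_in ≈ 46.6 − j51 Ω

λ = v/f = 0.77·c / 2.67 GHz = 0.0865 m
βl = 2π·l/λ = 2π × 0.0917 = 33°
tan(βl) = tan(33°) = 0.649
Z_in = Z_0·(Z_L + jZ_0·tanβl)/(Z_0 + jZ_L·tanβl)
     = 50·(138 + j32.5)/(50 + j89.6)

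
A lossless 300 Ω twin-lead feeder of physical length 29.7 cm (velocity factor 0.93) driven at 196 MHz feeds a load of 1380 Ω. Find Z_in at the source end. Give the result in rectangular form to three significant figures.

Z_in ≈ 69.6 − j75.7 Ω

λ = v/f = 0.93·c / 196 MHz = 1.42 m
βl = 2π·l/λ = 2π × 0.209 = 75.1°
tan(βl) = tan(75.1°) = 3.76
Z_in = Z_0·(Z_L + jZ_0·tanβl)/(Z_0 + jZ_L·tanβl)
     = 300·(1380 + j1130)/(300 + j5190)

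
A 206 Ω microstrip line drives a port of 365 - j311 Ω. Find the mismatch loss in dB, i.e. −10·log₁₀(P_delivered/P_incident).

Γ = (159 − j311)/(571 − j311), |Γ| = 0.537
|Γ|² = 0.289, so P_del/P_inc = 1 − |Γ|² = 0.711
ML = −10·log₁₀(1 − |Γ|²)

mismatch loss ≈ 1.48 dB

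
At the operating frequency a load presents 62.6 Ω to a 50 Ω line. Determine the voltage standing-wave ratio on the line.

VSWR ≈ 1.25

Γ = (62.6 − 50)/(62.6 + 50) = 0.112
VSWR = (1 + 0.112)/(1 − 0.112)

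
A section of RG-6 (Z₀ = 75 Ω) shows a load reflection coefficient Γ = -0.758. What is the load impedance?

Z_L ≈ 10.3 Ω

Z_L = Z_0·(1 + Γ)/(1 − Γ) = 75·(0.242)/(1.76)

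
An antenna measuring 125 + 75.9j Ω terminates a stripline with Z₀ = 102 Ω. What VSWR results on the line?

Γ = (Z_L − Z_0)/(Z_L + Z_0) = (23 + j75.9)/(227 + j75.9)
|Γ| = 79.3/239 = 0.331
VSWR = (1 + |Γ|)/(1 − |Γ|) = 1.33/0.669

VSWR ≈ 1.99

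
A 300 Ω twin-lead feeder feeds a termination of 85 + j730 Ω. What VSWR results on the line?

Γ = (Z_L − Z_0)/(Z_L + Z_0) = (-215 + j730)/(385 + j730)
|Γ| = 761/825 = 0.922
VSWR = (1 + |Γ|)/(1 − |Γ|) = 1.92/0.0779

VSWR ≈ 24.7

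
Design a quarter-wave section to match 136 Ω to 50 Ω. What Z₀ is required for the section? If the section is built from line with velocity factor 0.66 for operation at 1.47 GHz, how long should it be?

Z_qwt = √(Z_0·R_L) = √(50 × 136) = √6800
λ = 0.66·c/f = 0.135 m, so l = λ/4 = 0.0337 m

Z_qwt ≈ 82.5 Ω; length ≈ 3.37 cm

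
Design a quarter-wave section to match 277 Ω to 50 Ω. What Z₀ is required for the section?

Z_qwt = √(Z_0·R_L) = √(50 × 277) = √13850

Z_qwt ≈ 118 Ω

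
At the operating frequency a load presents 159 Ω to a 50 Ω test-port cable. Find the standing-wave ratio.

Γ = (159 − 50)/(159 + 50) = 0.522
VSWR = (1 + 0.522)/(1 − 0.522)

VSWR ≈ 3.18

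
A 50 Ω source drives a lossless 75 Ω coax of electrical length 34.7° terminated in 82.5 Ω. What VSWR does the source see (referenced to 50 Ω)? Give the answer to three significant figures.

VSWR ≈ 1.57

tan(βl) = 0.692
Z_in = Z_0·(Z_L + jZ_0·tanβl)/(Z_0 + jZ_L·tanβl) = 77.2 − j6.9 Ω
Γ_s = (Z_in − Z_s)/(Z_in + Z_s) = (27.2 − j6.9)/(127 − j6.9), |Γ_s| = 0.221
VSWR = (1 + |Γ_s|)/(1 − |Γ_s|)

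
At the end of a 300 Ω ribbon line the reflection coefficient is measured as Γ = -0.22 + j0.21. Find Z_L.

Z_L ≈ 178 + j82.2 Ω

Z_L = Z_0·(1 + Γ)/(1 − Γ) = 300·(0.78 + j0.21)/(1.22 − j0.21)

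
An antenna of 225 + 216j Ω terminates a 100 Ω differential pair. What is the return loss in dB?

Γ = (125 + j216)/(325 + j216), |Γ| = 0.64
RL = −20·log₁₀|Γ| = −20·log₁₀(0.64)

RL ≈ 3.88 dB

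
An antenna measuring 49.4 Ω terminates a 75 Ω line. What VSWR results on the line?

VSWR ≈ 1.52

Γ = (49.4 − 75)/(49.4 + 75) = -0.206
VSWR = (1 + 0.206)/(1 − 0.206)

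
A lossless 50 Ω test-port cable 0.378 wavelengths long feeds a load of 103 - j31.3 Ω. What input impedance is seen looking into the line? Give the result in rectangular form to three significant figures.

βl = 2π × 0.378 = 136°
tan(βl) = tan(136°) = -0.963
Z_in = Z_0·(Z_L + jZ_0·tanβl)/(Z_0 + jZ_L·tanβl)
     = 50·(103 − j79.4)/(19.9 − j99.2)

Z_in ≈ 48.5 + j42.2 Ω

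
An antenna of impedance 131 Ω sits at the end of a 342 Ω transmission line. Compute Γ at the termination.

Γ = -0.446

Γ = (Z_L − Z_0)/(Z_L + Z_0) = (131 − 342)/(131 + 342) = -211/473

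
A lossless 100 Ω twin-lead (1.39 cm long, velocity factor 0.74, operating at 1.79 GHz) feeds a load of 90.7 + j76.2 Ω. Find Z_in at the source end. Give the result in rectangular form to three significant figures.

Z_in ≈ 217 − j18.2 Ω

λ = v/f = 0.74·c / 1.79 GHz = 0.124 m
βl = 2π·l/λ = 2π × 0.112 = 40.3°
tan(βl) = tan(40.3°) = 0.849
Z_in = Z_0·(Z_L + jZ_0·tanβl)/(Z_0 + jZ_L·tanβl)
     = 100·(90.7 + j161)/(35.3 + j77)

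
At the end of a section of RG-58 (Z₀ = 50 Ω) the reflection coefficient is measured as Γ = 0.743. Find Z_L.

Z_L ≈ 339 Ω

Z_L = Z_0·(1 + Γ)/(1 − Γ) = 50·(1.74)/(0.257)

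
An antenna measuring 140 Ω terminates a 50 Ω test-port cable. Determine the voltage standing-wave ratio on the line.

Γ = (140 − 50)/(140 + 50) = 0.474
VSWR = (1 + 0.474)/(1 − 0.474)

VSWR ≈ 2.8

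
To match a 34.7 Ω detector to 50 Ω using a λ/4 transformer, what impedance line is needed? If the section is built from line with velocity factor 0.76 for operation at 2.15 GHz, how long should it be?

Z_qwt = √(Z_0·R_L) = √(50 × 34.7) = √1735
λ = 0.76·c/f = 0.106 m, so l = λ/4 = 0.0265 m

Z_qwt ≈ 41.7 Ω; length ≈ 2.65 cm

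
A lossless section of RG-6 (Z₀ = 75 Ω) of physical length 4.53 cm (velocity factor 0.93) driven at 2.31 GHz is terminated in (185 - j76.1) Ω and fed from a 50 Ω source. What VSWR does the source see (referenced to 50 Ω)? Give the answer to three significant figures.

λ = v/f = 0.93·c / 2.31 GHz = 0.121 m
βl = 2π·l/λ = 2π × 0.375 = 135°
tan(βl) = -0.999
Z_in = Z_0·(Z_L + jZ_0·tanβl)/(Z_0 + jZ_L·tanβl) = 60.9 + j75.4 Ω
Γ_s = (Z_in − Z_s)/(Z_in + Z_s) = (10.9 + j75.4)/(111 + j75.4), |Γ_s| = 0.568
VSWR = (1 + |Γ_s|)/(1 − |Γ_s|)

VSWR ≈ 3.63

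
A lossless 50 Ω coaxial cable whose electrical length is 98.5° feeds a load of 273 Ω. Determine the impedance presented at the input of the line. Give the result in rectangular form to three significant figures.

tan(βl) = tan(98.5°) = -6.69
Z_in = Z_0·(Z_L + jZ_0·tanβl)/(Z_0 + jZ_L·tanβl)
     = 50·(273 − j335)/(50 − j1830)

Z_in ≈ 9.36 + j7.22 Ω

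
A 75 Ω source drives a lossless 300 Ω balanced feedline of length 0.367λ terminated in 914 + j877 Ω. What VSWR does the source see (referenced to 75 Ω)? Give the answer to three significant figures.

VSWR ≈ 8.39

βl = 2π × 0.367 = 132°
tan(βl) = -1.11
Z_in = Z_0·(Z_L + jZ_0·tanβl)/(Z_0 + jZ_L·tanβl) = 69.4 + j184 Ω
Γ_s = (Z_in − Z_s)/(Z_in + Z_s) = (-5.58 + j184)/(144 + j184), |Γ_s| = 0.787
VSWR = (1 + |Γ_s|)/(1 − |Γ_s|)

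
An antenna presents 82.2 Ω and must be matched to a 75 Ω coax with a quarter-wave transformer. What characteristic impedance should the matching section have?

Z_qwt = √(Z_0·R_L) = √(75 × 82.2) = √6165

Z_qwt ≈ 78.5 Ω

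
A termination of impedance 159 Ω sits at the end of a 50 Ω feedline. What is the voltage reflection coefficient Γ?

Γ = (Z_L − Z_0)/(Z_L + Z_0) = (159 − 50)/(159 + 50) = 109/209

Γ = 0.522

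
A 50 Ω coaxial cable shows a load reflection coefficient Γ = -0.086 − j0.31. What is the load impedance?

Z_L ≈ 35.1 − j24.3 Ω

Z_L = Z_0·(1 + Γ)/(1 − Γ) = 50·(0.914 − j0.31)/(1.09 + j0.31)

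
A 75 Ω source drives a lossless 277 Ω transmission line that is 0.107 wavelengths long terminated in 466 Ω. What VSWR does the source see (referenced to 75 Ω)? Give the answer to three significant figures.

βl = 2π × 0.107 = 38.5°
tan(βl) = 0.796
Z_in = Z_0·(Z_L + jZ_0·tanβl)/(Z_0 + jZ_L·tanβl) = 273 − j144 Ω
Γ_s = (Z_in − Z_s)/(Z_in + Z_s) = (198 − j144)/(348 − j144), |Γ_s| = 0.65
VSWR = (1 + |Γ_s|)/(1 − |Γ_s|)

VSWR ≈ 4.72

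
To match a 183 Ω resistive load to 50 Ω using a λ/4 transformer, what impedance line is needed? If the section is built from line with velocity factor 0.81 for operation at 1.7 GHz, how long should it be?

Z_qwt = √(Z_0·R_L) = √(50 × 183) = √9150
λ = 0.81·c/f = 0.143 m, so l = λ/4 = 0.0357 m

Z_qwt ≈ 95.7 Ω; length ≈ 3.57 cm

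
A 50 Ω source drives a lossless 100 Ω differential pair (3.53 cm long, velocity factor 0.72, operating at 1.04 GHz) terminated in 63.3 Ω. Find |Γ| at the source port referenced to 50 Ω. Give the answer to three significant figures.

λ = v/f = 0.72·c / 1.04 GHz = 0.208 m
βl = 2π·l/λ = 2π × 0.17 = 61.2°
tan(βl) = 1.82
Z_in = Z_0·(Z_L + jZ_0·tanβl)/(Z_0 + jZ_L·tanβl) = 117 + j46.9 Ω
Γ_s = (Z_in − Z_s)/(Z_in + Z_s) = (67.2 + j46.9)/(167 + j46.9), |Γ_s| = 0.472

|Γ| ≈ 0.472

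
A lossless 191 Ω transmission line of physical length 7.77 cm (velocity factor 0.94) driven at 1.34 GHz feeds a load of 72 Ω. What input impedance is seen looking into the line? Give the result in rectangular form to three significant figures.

Z_in ≈ 133 − j151 Ω

λ = v/f = 0.94·c / 1.34 GHz = 0.21 m
βl = 2π·l/λ = 2π × 0.369 = 133°
tan(βl) = tan(133°) = -1.08
Z_in = Z_0·(Z_L + jZ_0·tanβl)/(Z_0 + jZ_L·tanβl)
     = 191·(72 − j205)/(191 − j77.4)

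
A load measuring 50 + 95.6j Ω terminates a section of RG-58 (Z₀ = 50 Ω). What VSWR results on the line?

VSWR ≈ 5.47

Γ = (Z_L − Z_0)/(Z_L + Z_0) = (0 + j95.6)/(100 + j95.6)
|Γ| = 95.6/138 = 0.691
VSWR = (1 + |Γ|)/(1 − |Γ|) = 1.69/0.309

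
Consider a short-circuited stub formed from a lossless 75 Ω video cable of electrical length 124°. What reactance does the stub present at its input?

tan(βl) = -1.48
For a short-circuited stub, Z_in = jZ_0·tan(βl)

X_in ≈ -111 Ω (capacitive)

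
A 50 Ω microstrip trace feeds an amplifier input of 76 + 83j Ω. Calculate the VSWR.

VSWR ≈ 3.72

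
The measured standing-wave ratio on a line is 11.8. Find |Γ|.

|Γ| ≈ 0.844

|Γ| = (S − 1)/(S + 1) = (11.8 − 1)/(11.8 + 1) = 10.8/12.8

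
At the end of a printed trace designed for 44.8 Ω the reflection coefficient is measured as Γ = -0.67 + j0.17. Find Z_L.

Z_L = Z_0·(1 + Γ)/(1 − Γ) = 44.8·(0.33 + j0.17)/(1.67 − j0.17)

Z_L ≈ 8.3 + j5.41 Ω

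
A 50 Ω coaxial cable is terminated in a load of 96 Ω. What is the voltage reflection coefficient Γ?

Γ = (Z_L − Z_0)/(Z_L + Z_0) = (96 − 50)/(96 + 50) = 46/146

Γ = 0.315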